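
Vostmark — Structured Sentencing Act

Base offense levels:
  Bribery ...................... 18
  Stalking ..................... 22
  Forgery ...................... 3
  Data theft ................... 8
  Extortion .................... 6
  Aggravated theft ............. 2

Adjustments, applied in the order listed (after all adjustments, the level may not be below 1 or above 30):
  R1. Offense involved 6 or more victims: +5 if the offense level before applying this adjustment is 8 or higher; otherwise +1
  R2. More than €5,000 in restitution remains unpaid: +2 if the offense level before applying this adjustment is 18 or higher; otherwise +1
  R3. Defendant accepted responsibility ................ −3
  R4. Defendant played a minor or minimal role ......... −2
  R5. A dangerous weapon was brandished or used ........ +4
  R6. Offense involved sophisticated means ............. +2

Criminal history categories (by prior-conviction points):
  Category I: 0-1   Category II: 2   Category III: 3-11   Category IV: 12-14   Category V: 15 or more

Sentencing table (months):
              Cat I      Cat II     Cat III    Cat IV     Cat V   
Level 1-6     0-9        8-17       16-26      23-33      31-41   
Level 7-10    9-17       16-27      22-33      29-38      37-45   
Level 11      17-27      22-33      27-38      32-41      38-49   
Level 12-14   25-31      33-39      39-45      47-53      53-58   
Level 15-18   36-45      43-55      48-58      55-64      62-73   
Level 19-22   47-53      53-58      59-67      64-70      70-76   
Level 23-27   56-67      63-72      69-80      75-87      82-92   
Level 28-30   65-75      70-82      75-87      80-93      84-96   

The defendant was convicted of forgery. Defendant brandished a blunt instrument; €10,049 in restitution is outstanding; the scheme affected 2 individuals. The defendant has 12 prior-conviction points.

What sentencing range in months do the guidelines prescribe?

29-38 months

Base offense level for forgery: 3.
R1 does not apply.
R2 applies (level before this adjustment is 3 < 18, so +1): 3 + 1 = 4.
R3 does not apply.
R5 applies: 4 + 4 = 8.
Final offense level: 8.
Criminal history: 12 prior points → Category IV (12-14).
Level 8 falls in the 7-10 band.
Grid: Level 7-10 × Category IV = 29-38 months.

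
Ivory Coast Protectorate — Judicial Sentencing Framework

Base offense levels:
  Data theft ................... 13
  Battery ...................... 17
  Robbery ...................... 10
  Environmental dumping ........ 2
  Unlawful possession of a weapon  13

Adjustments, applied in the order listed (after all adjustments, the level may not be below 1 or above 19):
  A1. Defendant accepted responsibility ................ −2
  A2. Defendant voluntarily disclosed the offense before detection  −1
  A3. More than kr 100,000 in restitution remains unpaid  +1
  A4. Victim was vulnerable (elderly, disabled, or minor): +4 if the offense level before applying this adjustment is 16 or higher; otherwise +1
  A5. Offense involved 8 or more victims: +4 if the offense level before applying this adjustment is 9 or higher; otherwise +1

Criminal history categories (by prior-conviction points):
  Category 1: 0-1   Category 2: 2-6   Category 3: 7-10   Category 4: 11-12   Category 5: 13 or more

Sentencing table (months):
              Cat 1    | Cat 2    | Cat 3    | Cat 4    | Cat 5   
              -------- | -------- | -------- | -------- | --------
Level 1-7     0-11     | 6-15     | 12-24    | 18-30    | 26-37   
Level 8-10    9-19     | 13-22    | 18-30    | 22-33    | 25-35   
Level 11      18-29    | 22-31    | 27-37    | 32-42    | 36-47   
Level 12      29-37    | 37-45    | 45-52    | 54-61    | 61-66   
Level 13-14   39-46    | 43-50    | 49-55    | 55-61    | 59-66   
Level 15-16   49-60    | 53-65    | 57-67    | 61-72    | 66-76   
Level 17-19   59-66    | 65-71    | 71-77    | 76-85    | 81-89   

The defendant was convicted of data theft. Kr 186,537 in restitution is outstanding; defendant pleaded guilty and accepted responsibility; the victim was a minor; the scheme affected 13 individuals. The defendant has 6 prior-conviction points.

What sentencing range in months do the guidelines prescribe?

65-71 months

Base offense level for data theft: 13.
A1 applies: 13 − 2 = 11.
A3 applies: 11 + 1 = 12.
A4 applies (level before this adjustment is 12 < 16, so +1): 12 + 1 = 13.
A5 applies (level before this adjustment is 13 ≥ 9, so +4): 13 + 4 = 17.
Final offense level: 17.
Criminal history: 6 prior points → Category 2 (2-6).
Level 17 falls in the 17-19 band.
Grid: Level 17-19 × Category 2 = 65-71 months.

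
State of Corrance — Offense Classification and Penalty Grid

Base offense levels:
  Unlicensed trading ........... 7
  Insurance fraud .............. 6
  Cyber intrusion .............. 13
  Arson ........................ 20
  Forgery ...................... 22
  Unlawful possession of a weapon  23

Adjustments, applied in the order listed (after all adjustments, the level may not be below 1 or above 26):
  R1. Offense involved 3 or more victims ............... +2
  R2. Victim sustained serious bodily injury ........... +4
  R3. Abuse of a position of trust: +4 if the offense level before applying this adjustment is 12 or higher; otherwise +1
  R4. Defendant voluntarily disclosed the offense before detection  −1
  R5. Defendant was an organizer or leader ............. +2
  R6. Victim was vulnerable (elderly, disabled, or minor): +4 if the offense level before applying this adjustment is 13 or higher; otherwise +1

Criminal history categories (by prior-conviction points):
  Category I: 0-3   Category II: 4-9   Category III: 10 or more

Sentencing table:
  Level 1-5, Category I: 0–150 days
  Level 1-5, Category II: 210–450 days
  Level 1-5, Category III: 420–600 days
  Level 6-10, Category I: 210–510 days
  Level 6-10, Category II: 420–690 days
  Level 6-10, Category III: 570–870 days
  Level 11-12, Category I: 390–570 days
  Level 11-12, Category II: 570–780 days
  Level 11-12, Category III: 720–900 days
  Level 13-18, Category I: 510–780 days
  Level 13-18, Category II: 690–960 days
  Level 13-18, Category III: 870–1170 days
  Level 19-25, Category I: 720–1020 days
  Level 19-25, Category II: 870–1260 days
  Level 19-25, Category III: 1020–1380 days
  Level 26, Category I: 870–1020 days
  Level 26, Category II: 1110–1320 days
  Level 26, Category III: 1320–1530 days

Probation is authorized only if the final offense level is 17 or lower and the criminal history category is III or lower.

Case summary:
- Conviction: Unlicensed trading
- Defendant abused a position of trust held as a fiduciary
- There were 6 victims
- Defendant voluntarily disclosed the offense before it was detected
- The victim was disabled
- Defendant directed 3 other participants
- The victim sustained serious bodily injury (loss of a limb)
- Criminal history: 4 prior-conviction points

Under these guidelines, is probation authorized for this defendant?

Base offense level for unlicensed trading: 7.
R1 applies: 7 + 2 = 9.
R2 applies: 9 + 4 = 13.
R3 applies (level before this adjustment is 13 ≥ 12, so +4): 13 + 4 = 17.
R4 applies: 17 − 1 = 16.
R5 applies: 16 + 2 = 18.
R6 applies (level before this adjustment is 18 ≥ 13, so +4): 18 + 4 = 22.
Final offense level: 22.
Criminal history: 4 prior points → Category II (4-9).
Level 22 falls in the 19-25 band.
Grid: Level 19-25 × Category II = 870-1260 days.
Probation check: level 22 > 17 and category II ≤ III → not eligible.

No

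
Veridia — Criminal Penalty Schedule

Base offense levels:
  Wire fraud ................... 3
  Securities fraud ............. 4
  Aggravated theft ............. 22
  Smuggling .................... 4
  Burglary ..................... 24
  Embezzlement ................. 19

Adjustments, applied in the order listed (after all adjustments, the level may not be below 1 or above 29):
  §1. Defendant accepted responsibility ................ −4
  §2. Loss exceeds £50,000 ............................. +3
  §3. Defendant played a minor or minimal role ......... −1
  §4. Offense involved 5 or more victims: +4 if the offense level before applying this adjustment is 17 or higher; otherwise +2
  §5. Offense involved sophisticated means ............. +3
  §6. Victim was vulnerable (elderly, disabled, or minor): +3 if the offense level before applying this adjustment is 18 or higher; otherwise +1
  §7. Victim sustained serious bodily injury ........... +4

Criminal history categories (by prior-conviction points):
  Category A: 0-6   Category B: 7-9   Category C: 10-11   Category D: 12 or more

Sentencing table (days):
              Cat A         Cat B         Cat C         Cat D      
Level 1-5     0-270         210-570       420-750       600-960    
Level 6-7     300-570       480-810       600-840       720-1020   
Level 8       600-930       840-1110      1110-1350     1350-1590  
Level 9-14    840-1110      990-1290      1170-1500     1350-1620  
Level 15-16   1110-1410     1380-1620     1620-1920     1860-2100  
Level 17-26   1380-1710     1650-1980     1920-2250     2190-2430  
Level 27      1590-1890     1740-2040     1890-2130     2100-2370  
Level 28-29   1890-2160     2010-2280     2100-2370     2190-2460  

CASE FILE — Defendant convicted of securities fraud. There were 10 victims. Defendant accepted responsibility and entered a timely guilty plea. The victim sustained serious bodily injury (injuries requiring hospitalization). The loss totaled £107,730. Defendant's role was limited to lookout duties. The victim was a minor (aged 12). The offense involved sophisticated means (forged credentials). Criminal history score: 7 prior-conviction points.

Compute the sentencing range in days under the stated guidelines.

Base offense level for securities fraud: 4.
§1 applies: 4 − 4 = 0.
§2 applies: 0 + 3 = 3.
§3 applies: 3 − 1 = 2.
§4 applies (level before this adjustment is 2 < 17, so +2): 2 + 2 = 4.
§5 applies: 4 + 3 = 7.
§6 applies (level before this adjustment is 7 < 18, so +1): 7 + 1 = 8.
§7 applies: 8 + 4 = 12.
Final offense level: 12.
Criminal history: 7 prior points → Category B (7-9).
Level 12 falls in the 9-14 band.
Grid: Level 9-14 × Category B = 990-1290 days.

990-1290 days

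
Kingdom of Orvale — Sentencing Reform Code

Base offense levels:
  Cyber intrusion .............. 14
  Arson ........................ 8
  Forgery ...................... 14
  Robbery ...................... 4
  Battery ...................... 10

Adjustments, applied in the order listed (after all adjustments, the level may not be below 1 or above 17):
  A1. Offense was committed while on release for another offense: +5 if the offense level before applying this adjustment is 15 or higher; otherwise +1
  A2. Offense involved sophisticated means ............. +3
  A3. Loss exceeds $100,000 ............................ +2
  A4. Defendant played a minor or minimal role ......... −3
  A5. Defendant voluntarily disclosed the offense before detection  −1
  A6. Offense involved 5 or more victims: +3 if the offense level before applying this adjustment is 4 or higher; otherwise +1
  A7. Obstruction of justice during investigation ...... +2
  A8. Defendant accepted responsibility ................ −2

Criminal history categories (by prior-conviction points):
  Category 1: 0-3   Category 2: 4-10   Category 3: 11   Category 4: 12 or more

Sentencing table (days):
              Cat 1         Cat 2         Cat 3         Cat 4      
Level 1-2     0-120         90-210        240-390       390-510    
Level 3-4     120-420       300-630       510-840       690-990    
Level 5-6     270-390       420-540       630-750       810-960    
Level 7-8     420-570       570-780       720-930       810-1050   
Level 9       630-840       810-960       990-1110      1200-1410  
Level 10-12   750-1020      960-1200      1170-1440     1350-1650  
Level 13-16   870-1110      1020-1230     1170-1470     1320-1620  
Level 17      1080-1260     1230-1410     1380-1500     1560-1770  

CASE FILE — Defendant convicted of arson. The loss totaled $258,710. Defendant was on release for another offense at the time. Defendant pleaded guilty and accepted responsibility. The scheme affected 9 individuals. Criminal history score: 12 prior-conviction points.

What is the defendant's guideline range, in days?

Base offense level for arson: 8.
A1 applies (level before this adjustment is 8 < 15, so +1): 8 + 1 = 9.
A3 applies: 9 + 2 = 11.
A4 does not apply.
A6 applies (level before this adjustment is 11 ≥ 4, so +3): 11 + 3 = 14.
A8 applies: 14 − 2 = 12.
Final offense level: 12.
Criminal history: 12 prior points → Category 4 (12+).
Level 12 falls in the 10-12 band.
Grid: Level 10-12 × Category 4 = 1350-1650 days.

1350-1650 days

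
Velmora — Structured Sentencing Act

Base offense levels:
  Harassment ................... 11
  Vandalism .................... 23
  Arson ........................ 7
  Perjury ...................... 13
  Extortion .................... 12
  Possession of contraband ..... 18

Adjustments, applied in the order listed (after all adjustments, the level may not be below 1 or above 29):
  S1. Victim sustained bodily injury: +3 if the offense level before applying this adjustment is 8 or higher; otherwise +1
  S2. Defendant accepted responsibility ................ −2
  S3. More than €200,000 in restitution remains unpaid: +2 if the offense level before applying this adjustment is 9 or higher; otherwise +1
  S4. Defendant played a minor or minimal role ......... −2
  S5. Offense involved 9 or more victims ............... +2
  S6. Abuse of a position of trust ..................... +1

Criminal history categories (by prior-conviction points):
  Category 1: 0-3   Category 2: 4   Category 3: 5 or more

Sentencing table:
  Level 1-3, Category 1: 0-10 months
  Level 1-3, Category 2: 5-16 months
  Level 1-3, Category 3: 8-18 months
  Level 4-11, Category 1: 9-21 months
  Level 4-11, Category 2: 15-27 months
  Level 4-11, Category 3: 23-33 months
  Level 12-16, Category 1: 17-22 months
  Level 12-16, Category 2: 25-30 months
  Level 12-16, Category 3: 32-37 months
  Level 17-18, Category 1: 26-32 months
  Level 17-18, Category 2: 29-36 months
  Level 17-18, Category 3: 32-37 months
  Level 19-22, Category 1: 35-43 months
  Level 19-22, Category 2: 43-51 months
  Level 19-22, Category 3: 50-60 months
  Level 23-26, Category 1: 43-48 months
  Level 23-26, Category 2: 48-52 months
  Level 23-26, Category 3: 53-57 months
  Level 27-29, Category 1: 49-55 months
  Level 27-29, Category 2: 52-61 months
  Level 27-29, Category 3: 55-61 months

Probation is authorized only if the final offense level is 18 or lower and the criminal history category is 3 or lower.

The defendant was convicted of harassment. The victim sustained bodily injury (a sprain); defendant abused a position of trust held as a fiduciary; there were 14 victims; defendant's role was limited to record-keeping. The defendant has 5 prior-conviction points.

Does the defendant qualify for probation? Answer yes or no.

Base offense level for harassment: 11.
S1 applies (level before this adjustment is 11 ≥ 8, so +3): 11 + 3 = 14.
S2 does not apply.
S3 does not apply.
S4 applies: 14 − 2 = 12.
S5 applies: 12 + 2 = 14.
S6 applies: 14 + 1 = 15.
Final offense level: 15.
Criminal history: 5 prior points → Category 3 (5+).
Level 15 falls in the 12-16 band.
Grid: Level 12-16 × Category 3 = 32-37 months.
Probation check: level 15 ≤ 18 and category 3 ≤ 3 → eligible.

Yes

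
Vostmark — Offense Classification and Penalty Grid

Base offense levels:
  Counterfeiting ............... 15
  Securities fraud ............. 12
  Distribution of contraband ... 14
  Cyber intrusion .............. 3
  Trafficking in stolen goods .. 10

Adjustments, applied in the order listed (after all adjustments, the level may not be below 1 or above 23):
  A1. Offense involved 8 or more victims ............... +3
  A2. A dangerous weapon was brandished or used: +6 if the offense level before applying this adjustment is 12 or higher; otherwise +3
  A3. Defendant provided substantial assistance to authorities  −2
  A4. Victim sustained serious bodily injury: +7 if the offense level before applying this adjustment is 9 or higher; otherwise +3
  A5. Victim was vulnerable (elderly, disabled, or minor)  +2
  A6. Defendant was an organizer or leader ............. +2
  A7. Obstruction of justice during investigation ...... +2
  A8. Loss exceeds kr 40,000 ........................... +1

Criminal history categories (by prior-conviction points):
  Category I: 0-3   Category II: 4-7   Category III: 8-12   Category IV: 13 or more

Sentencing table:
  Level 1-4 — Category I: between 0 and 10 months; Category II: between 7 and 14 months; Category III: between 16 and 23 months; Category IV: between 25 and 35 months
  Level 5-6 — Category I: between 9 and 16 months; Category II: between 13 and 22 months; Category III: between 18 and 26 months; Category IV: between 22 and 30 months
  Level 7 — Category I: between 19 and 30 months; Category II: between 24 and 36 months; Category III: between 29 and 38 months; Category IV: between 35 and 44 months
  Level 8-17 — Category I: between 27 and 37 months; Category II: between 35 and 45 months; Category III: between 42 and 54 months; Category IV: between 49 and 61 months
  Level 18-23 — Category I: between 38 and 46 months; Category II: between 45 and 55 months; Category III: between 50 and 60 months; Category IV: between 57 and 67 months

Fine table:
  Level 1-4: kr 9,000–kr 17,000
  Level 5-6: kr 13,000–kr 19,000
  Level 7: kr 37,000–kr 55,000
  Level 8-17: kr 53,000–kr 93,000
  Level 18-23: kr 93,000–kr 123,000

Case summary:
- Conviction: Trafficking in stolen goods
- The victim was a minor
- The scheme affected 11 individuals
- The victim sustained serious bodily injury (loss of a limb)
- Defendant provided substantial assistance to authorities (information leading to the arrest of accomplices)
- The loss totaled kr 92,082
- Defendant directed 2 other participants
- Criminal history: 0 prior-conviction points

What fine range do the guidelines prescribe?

Base offense level for trafficking in stolen goods: 10.
A1 applies: 10 + 3 = 13.
A3 applies: 13 − 2 = 11.
A4 applies (level before this adjustment is 11 ≥ 9, so +7): 11 + 7 = 18.
A5 applies: 18 + 2 = 20.
A6 applies: 20 + 2 = 22.
A7 does not apply.
A8 applies: 22 + 1 = 23.
Final offense level: 23.
Level 23 falls in the 18-23 band.
Fine table: Level 18-23 → kr 93,000–kr 123,000.

kr 93,000–kr 123,000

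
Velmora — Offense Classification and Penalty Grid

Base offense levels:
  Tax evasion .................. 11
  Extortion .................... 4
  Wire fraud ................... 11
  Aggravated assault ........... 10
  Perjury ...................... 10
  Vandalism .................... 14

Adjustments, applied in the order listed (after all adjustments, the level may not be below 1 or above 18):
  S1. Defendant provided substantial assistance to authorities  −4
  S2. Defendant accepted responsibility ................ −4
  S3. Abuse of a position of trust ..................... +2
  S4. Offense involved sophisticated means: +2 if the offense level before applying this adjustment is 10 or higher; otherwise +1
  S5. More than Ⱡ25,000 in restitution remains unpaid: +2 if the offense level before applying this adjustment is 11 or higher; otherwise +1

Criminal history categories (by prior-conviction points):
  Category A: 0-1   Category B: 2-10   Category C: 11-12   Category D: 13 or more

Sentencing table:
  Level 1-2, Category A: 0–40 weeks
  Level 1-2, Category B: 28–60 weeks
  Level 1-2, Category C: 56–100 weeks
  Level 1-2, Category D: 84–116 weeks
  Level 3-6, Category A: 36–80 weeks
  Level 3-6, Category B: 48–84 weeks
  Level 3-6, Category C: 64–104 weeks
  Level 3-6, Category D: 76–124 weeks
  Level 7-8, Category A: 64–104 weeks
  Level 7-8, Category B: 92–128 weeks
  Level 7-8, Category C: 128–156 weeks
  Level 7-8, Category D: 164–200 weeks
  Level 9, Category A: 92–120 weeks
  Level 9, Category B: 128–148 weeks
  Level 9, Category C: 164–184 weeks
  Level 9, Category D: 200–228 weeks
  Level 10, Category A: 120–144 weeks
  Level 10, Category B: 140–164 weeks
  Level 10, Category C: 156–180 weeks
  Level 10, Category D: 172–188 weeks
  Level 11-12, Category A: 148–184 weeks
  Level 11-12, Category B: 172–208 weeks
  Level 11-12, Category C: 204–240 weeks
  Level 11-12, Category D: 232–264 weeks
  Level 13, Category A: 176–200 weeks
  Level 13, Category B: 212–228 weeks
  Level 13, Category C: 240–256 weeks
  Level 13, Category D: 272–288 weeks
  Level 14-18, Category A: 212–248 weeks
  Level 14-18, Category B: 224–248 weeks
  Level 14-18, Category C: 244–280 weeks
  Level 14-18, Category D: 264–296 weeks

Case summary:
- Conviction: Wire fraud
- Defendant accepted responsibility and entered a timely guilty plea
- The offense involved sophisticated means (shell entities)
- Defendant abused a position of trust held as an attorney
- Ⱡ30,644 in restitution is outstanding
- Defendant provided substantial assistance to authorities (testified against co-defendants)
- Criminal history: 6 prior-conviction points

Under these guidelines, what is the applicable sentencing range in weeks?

92-128 weeks

Base offense level for wire fraud: 11.
S1 applies: 11 − 4 = 7.
S2 applies: 7 − 4 = 3.
S3 applies: 3 + 2 = 5.
S4 applies (level before this adjustment is 5 < 10, so +1): 5 + 1 = 6.
S5 applies (level before this adjustment is 6 < 11, so +1): 6 + 1 = 7.
Final offense level: 7.
Criminal history: 6 prior points → Category B (2-10).
Level 7 falls in the 7-8 band.
Grid: Level 7-8 × Category B = 92-128 weeks.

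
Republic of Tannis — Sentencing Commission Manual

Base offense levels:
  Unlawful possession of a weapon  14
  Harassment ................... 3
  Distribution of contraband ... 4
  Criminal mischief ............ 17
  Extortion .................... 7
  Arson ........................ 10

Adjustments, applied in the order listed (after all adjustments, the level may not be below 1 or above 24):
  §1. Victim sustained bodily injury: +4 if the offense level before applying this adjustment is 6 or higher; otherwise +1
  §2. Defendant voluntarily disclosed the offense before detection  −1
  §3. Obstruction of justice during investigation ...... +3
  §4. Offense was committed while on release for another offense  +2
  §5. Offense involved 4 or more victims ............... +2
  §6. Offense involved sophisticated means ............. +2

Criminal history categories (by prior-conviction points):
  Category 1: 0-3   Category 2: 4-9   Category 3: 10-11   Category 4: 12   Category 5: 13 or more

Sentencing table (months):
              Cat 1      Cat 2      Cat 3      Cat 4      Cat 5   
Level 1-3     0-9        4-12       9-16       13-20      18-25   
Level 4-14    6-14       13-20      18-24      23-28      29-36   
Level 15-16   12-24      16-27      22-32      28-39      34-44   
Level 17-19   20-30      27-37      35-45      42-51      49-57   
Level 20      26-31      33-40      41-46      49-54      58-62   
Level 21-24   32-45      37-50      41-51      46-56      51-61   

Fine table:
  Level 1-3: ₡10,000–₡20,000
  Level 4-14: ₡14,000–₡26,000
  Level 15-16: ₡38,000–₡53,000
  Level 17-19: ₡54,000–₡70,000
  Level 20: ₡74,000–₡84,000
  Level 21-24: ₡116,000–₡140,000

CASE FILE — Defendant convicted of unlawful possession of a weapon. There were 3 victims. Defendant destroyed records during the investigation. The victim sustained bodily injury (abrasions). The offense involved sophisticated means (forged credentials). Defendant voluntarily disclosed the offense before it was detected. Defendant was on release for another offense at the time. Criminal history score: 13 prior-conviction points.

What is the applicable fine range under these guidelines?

Base offense level for unlawful possession of a weapon: 14.
§1 applies (level before this adjustment is 14 ≥ 6, so +4): 14 + 4 = 18.
§2 applies: 18 − 1 = 17.
§3 applies: 17 + 3 = 20.
§4 applies: 20 + 2 = 22.
§5 does not apply.
§6 applies: 22 + 2 = 24.
Final offense level: 24.
Level 24 falls in the 21-24 band.
Fine table: Level 21-24 → ₡116,000–₡140,000.

₡116,000–₡140,000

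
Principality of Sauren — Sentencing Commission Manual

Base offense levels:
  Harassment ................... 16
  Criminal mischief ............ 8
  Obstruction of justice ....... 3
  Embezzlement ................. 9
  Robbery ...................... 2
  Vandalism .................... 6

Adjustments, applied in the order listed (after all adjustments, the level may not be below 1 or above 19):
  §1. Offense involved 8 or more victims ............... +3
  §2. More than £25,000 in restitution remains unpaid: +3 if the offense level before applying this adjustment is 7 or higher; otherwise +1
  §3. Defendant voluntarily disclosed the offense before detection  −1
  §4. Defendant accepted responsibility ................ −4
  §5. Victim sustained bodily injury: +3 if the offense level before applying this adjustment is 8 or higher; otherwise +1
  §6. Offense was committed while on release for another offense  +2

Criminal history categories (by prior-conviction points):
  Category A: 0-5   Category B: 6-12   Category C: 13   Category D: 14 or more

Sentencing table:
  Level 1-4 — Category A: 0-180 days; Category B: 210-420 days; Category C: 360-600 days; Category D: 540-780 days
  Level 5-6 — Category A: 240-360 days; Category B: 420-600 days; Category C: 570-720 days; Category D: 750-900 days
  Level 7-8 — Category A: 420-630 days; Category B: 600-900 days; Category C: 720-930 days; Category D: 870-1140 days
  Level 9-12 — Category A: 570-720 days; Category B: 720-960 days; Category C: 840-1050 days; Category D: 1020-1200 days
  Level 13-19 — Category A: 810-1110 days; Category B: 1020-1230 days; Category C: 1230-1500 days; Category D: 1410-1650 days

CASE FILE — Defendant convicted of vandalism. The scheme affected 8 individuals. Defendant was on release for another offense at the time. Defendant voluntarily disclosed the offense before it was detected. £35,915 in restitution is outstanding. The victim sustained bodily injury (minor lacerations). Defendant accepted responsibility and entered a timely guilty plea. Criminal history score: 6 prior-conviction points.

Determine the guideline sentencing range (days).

Base offense level for vandalism: 6.
§1 applies: 6 + 3 = 9.
§2 applies (level before this adjustment is 9 ≥ 7, so +3): 9 + 3 = 12.
§3 applies: 12 − 1 = 11.
§4 applies: 11 − 4 = 7.
§5 applies (level before this adjustment is 7 < 8, so +1): 7 + 1 = 8.
§6 applies: 8 + 2 = 10.
Final offense level: 10.
Criminal history: 6 prior points → Category B (6-12).
Level 10 falls in the 9-12 band.
Grid: Level 9-12 × Category B = 720-960 days.

720-960 days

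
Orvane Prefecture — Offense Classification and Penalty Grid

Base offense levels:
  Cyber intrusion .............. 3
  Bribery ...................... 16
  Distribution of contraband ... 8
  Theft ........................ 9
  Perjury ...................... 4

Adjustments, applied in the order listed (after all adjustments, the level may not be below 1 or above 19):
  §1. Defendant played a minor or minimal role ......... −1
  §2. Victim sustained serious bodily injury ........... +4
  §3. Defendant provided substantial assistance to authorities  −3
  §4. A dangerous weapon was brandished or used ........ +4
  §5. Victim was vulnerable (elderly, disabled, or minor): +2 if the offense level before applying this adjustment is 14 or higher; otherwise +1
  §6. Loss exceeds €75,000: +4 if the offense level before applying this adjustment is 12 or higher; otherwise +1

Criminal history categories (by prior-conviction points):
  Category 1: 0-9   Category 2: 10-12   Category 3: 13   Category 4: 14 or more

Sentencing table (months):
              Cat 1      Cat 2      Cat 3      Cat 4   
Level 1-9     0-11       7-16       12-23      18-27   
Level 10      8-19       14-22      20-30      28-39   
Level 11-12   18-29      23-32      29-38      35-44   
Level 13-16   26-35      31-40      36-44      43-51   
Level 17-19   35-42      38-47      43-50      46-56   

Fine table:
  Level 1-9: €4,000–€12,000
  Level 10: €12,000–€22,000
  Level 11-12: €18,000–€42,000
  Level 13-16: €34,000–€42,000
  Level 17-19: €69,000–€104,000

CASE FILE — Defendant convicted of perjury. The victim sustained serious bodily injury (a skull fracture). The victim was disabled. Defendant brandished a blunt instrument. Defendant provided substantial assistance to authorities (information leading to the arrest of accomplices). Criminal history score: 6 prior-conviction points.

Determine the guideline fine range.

Base offense level for perjury: 4.
§2 applies: 4 + 4 = 8.
§3 applies: 8 − 3 = 5.
§4 applies: 5 + 4 = 9.
§5 applies (level before this adjustment is 9 < 14, so +1): 9 + 1 = 10.
§6 does not apply.
Final offense level: 10.
Level 10 falls in the 10 band.
Fine table: Level 10 → €12,000–€22,000.

€12,000–€22,000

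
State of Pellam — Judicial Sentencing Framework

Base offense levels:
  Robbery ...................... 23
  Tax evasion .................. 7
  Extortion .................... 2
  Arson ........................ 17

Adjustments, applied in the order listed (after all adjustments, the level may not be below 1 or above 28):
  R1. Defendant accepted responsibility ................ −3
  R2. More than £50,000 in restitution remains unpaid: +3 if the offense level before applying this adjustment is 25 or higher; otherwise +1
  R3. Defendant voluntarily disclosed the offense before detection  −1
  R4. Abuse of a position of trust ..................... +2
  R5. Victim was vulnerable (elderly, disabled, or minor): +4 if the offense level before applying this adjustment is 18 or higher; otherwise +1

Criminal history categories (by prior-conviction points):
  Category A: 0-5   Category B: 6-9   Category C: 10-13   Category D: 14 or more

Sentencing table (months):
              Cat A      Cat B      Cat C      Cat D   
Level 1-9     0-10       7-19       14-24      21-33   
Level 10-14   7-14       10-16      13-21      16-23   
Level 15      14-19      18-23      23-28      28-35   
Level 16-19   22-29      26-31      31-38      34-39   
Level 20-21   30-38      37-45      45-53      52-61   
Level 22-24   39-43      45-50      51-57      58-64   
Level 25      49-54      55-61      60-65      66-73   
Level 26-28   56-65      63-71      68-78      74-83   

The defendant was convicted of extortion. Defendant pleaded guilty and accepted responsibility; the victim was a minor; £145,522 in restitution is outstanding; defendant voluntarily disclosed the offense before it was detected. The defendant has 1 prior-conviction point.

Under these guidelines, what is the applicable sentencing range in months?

0-10 months

Base offense level for extortion: 2.
R1 applies: 2 − 3 = -1.
R2 applies (level before this adjustment is -1 < 25, so +1): -1 + 1 = 0.
R3 applies: 0 − 1 = -1.
R4 does not apply.
R5 applies (level before this adjustment is -1 < 18, so +1): -1 + 1 = 0.
Level 0 is below the minimum of 1; floored at 1.
Final offense level: 1.
Criminal history: 1 prior point → Category A (0-5).
Level 1 falls in the 1-9 band.
Grid: Level 1-9 × Category A = 0-10 months.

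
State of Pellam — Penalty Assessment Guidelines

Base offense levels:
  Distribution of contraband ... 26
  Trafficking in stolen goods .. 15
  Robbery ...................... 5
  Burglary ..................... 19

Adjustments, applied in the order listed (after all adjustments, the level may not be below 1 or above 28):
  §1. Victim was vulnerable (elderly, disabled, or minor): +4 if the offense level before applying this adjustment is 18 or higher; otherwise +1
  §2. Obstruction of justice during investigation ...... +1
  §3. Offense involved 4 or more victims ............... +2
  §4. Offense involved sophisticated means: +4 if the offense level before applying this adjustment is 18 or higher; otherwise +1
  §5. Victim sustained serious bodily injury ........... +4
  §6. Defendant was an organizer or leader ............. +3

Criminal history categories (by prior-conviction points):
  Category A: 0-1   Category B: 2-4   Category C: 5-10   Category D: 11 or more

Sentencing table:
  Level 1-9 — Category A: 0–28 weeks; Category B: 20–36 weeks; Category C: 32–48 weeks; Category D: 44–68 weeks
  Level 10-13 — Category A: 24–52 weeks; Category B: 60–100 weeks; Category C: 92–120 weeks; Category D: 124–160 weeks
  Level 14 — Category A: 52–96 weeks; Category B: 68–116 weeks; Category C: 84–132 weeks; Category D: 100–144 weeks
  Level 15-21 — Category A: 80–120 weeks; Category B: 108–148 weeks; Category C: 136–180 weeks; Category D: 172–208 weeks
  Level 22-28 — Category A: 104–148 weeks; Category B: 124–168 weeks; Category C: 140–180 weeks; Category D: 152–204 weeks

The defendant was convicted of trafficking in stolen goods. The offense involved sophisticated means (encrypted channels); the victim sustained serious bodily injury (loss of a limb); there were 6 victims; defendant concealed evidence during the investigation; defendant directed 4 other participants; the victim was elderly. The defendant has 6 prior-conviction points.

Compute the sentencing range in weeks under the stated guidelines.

140-180 weeks

Base offense level for trafficking in stolen goods: 15.
§1 applies (level before this adjustment is 15 < 18, so +1): 15 + 1 = 16.
§2 applies: 16 + 1 = 17.
§3 applies: 17 + 2 = 19.
§4 applies (level before this adjustment is 19 ≥ 18, so +4): 19 + 4 = 23.
§5 applies: 23 + 4 = 27.
§6 applies: 27 + 3 = 30.
Level 30 exceeds the maximum of 28; capped at 28.
Final offense level: 28.
Criminal history: 6 prior points → Category C (5-10).
Level 28 falls in the 22-28 band.
Grid: Level 22-28 × Category C = 140-180 weeks.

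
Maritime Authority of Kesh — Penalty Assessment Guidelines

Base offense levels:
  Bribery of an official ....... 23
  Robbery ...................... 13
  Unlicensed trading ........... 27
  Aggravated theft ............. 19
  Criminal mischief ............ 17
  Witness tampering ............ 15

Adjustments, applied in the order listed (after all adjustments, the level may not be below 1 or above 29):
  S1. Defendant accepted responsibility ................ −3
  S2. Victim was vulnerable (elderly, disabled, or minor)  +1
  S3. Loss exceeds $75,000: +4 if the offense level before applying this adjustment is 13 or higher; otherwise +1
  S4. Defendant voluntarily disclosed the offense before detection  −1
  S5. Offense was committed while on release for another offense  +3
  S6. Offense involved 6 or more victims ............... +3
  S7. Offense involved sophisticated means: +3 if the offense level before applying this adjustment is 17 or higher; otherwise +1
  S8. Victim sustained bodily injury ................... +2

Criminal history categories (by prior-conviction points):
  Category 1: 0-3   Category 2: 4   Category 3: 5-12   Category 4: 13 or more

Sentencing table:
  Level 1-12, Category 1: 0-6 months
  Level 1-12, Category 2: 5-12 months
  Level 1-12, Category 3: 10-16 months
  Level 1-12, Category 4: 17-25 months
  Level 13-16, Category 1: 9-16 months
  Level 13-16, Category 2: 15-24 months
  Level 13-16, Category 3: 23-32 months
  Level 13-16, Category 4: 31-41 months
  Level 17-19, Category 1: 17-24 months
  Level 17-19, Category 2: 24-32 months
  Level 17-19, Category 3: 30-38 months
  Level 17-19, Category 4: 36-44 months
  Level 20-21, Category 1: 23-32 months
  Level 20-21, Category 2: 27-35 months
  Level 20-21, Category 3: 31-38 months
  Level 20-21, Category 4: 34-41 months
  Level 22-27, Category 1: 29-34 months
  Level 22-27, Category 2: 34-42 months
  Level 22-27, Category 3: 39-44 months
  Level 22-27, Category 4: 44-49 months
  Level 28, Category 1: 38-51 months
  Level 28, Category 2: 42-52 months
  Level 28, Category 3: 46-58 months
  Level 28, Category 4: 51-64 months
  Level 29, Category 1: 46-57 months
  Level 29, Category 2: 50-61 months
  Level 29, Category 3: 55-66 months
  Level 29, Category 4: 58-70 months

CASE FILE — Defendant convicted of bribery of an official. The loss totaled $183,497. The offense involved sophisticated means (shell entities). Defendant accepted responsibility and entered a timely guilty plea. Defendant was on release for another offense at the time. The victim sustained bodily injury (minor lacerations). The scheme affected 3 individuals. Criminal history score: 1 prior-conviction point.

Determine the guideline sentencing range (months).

46-57 months

Base offense level for bribery of an official: 23.
S1 applies: 23 − 3 = 20.
S2 does not apply.
S3 applies (level before this adjustment is 20 ≥ 13, so +4): 20 + 4 = 24.
S4 does not apply.
S5 applies: 24 + 3 = 27.
S7 applies (level before this adjustment is 27 ≥ 17, so +3): 27 + 3 = 30.
S8 applies: 30 + 2 = 32.
Level 32 exceeds the maximum of 29; capped at 29.
Final offense level: 29.
Criminal history: 1 prior point → Category 1 (0-3).
Level 29 falls in the 29 band.
Grid: Level 29 × Category 1 = 46-57 months.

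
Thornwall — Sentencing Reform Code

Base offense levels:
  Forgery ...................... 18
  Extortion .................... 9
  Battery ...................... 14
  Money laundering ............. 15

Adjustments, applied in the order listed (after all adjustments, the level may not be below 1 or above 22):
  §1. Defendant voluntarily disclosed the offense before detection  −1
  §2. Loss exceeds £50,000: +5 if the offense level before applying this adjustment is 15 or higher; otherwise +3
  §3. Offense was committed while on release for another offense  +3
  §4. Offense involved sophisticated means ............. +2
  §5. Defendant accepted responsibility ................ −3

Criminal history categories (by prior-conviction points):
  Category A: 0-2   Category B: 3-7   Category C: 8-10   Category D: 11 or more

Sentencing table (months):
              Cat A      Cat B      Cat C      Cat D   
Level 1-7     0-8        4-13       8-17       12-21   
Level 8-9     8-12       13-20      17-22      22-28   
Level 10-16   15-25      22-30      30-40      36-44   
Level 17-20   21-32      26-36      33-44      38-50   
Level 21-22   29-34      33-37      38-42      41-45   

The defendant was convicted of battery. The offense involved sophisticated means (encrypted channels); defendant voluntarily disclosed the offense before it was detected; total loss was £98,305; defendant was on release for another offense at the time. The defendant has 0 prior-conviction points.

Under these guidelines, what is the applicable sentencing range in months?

29-34 months

Base offense level for battery: 14.
§1 applies: 14 − 1 = 13.
§2 applies (level before this adjustment is 13 < 15, so +3): 13 + 3 = 16.
§3 applies: 16 + 3 = 19.
§4 applies: 19 + 2 = 21.
§5 does not apply.
Final offense level: 21.
Criminal history: 0 prior points → Category A (0-2).
Level 21 falls in the 21-22 band.
Grid: Level 21-22 × Category A = 29-34 months.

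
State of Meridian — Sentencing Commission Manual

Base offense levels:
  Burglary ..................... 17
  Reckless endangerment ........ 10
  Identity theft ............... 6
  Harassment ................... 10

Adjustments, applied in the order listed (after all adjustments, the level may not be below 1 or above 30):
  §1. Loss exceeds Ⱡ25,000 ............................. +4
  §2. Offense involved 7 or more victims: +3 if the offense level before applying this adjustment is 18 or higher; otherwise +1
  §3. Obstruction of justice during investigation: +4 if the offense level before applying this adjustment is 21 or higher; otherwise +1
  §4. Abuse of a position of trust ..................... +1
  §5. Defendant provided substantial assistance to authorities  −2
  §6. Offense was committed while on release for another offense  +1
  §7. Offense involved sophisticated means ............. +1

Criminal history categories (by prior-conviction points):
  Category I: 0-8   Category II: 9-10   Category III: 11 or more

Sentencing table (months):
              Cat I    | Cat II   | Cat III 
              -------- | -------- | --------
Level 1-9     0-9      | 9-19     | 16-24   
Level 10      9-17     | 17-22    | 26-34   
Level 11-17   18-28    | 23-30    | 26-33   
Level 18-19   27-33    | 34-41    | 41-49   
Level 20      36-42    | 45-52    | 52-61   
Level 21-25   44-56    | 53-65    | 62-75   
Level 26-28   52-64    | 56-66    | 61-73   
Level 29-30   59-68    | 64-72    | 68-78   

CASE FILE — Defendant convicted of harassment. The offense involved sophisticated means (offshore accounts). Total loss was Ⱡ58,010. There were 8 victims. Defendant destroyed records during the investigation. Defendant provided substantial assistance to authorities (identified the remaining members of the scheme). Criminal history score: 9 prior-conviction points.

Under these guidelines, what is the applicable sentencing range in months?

Base offense level for harassment: 10.
§1 applies: 10 + 4 = 14.
§2 applies (level before this adjustment is 14 < 18, so +1): 14 + 1 = 15.
§3 applies (level before this adjustment is 15 < 21, so +1): 15 + 1 = 16.
§5 applies: 16 − 2 = 14.
§7 applies: 14 + 1 = 15.
Final offense level: 15.
Criminal history: 9 prior points → Category II (9-10).
Level 15 falls in the 11-17 band.
Grid: Level 11-17 × Category II = 23-30 months.

23-30 months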